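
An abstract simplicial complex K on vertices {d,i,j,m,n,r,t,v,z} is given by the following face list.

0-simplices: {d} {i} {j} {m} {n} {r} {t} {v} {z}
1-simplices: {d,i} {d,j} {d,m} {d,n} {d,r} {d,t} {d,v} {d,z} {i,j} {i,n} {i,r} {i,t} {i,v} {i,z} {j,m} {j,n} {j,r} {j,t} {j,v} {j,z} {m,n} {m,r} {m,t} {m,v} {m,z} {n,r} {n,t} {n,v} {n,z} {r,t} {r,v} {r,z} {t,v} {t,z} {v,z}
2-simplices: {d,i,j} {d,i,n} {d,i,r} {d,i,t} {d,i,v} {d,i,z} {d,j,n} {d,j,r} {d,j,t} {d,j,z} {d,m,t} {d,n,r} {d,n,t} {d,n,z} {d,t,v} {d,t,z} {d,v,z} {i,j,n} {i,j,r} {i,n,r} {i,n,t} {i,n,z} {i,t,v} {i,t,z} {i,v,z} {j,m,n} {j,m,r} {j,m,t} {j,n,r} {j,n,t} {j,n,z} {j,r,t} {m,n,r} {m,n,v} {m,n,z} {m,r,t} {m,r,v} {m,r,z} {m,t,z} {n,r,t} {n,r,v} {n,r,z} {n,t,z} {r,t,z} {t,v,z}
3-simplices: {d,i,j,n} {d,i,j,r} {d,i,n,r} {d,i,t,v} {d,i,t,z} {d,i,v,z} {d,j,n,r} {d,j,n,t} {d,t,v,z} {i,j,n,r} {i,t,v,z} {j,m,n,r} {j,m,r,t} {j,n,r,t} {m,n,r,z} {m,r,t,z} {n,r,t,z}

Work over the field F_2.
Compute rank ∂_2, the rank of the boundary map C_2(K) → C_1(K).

rank∂_2=25

n_0=9 n_1=35 n_2=45 n_3=17  [Z2]
∂1: piv[di,dj,dm,dn,dr,dt,dv,dz] rk=8  ker:ij,in,ir,it,iv,iz,jm,jn,jr,jt,jv,jz,mn,mr,mt,mv,mz,nr,nt,nv,nz,rt,rv,rz,tv,tz,vz
∂2: piv[dij,din,dir,dit,div,diz,djn,djr,djt,djz,dmt,dnr,dnt,dnz,dtv,dtz,dvz,jmn,jmr,jmt,jrt,mnv,mnz,mrv,mrz] rk=25  ker:ijn,ijr,inr,int,inz,itv,itz,ivz,jnr,jnt,jnz,mnr,mrt,mtz,nrt,nrv,nrz,ntz,rtz,tvz
∂3: piv[dijn,dijr,dinr,ditv,ditz,divz,djnr,djnt,dtvz,jmnr,jmrt,jnrt,mnrz,mrtz,nrtz] rk=15  ker:ijnr,itvz
rk∂_2=25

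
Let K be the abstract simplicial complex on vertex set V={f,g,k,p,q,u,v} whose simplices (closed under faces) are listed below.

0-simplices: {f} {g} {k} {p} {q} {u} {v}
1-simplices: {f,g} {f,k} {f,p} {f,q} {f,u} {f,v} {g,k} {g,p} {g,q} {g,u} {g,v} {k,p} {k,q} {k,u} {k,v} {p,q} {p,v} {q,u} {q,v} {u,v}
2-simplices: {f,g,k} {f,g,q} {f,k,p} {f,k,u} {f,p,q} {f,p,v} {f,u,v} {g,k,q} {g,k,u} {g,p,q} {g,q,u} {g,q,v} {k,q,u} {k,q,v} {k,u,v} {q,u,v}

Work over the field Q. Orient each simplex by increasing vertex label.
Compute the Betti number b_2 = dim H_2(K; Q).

b_2=2

n_0=7 n_1=20 n_2=16  [Q]
∂1: piv[fg,fk,fp,fq,fu,fv] rk=6  ker:gk,gp,gq,gu,gv,kp,kq,ku,kv,pq,pv,qu,qv,uv
∂2: piv[fgk,fgq,fkp,fku,fpq,fpv,fuv,gkq,gku,gpq,gqu,gqv,kqv,kuv] rk=14  ker:kqu,quv
b_2=(16−14)−0=2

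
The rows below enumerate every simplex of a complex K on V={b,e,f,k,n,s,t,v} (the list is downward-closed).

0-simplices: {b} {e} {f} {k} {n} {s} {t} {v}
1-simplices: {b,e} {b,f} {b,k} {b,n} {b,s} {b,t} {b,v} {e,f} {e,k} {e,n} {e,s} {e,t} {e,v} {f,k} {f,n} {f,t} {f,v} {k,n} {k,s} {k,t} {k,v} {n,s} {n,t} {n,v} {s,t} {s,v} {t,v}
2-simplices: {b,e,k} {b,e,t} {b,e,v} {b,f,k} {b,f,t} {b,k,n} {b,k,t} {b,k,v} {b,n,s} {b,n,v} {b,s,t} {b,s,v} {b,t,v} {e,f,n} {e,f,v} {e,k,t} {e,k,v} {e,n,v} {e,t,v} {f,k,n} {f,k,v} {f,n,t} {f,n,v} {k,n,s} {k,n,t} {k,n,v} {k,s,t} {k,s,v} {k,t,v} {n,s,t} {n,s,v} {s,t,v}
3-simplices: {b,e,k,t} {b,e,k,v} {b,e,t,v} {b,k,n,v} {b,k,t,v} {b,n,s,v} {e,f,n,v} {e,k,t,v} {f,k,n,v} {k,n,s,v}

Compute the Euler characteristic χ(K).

n_0=8 n_1=27 n_2=32 n_3=10
χ=+8−27+32−10=3

χ(K)=3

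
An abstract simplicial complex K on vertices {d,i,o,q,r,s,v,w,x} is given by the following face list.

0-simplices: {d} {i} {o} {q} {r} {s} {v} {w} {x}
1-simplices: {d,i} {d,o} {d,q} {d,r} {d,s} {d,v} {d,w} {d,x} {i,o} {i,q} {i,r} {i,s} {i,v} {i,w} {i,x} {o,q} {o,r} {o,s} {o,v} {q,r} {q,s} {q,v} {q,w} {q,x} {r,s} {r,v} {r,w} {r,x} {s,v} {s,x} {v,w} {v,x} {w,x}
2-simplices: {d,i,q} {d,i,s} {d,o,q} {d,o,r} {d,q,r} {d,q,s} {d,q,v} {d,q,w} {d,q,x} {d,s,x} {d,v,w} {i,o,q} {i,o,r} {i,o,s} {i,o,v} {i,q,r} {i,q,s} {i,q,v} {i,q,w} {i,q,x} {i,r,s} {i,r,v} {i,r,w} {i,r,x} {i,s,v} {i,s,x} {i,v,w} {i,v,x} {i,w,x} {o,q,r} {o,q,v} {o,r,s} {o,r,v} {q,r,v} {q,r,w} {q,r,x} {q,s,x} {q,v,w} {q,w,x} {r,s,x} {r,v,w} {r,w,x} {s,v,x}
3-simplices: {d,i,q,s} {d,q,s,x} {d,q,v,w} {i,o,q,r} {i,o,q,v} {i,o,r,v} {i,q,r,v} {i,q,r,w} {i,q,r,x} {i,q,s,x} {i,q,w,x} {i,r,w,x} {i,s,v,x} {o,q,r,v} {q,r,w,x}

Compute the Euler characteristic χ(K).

n_0=9 n_1=33 n_2=43 n_3=15
χ=+9−33+43−15=4

χ(K)=4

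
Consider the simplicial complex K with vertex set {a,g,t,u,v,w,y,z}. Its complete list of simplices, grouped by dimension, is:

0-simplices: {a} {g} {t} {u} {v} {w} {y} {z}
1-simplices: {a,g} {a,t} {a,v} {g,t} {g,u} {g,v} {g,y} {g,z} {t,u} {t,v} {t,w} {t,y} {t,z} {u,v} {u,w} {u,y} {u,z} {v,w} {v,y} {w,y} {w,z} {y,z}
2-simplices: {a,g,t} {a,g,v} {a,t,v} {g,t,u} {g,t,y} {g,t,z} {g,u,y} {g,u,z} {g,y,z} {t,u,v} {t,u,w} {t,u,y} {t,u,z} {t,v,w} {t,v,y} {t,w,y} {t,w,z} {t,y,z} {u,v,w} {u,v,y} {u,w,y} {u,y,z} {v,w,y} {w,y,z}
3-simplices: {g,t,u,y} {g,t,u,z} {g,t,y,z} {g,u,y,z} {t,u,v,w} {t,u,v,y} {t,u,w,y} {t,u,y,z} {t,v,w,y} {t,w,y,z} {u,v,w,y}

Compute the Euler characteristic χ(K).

n_0=8 n_1=22 n_2=24 n_3=11
χ=+8−22+24−11=-1

χ(K)=-1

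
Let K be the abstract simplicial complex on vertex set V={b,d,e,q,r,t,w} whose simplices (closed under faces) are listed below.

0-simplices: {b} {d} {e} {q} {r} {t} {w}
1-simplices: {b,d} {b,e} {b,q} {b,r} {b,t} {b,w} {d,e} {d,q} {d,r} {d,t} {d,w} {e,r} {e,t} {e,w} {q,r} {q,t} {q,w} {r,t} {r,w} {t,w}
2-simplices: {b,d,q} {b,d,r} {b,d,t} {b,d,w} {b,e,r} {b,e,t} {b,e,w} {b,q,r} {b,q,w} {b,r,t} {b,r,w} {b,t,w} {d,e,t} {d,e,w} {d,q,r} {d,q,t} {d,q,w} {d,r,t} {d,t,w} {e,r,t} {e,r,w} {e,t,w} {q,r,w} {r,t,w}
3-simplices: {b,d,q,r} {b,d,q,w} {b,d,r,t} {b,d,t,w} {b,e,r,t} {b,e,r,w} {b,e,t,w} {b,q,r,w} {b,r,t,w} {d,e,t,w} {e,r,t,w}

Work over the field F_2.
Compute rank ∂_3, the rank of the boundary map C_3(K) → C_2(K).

rank∂_3=10

n_0=7 n_1=20 n_2=24 n_3=11  [Z2]
∂1: piv[bd,be,bq,br,bt,bw] rk=6  ker:de,dq,dr,dt,dw,er,et,ew,qr,qt,qw,rt,rw,tw
∂2: piv[bdq,bdr,bdt,bdw,ber,bet,bew,bqr,bqw,brt,brw,btw,det,dqt] rk=14  ker:dew,dqr,dqw,drt,dtw,ert,erw,etw,qrw,rtw
∂3: piv[bdqr,bdqw,bdrt,bdtw,bert,berw,betw,bqrw,brtw,detw] rk=10  ker:ertw
rk∂_3=10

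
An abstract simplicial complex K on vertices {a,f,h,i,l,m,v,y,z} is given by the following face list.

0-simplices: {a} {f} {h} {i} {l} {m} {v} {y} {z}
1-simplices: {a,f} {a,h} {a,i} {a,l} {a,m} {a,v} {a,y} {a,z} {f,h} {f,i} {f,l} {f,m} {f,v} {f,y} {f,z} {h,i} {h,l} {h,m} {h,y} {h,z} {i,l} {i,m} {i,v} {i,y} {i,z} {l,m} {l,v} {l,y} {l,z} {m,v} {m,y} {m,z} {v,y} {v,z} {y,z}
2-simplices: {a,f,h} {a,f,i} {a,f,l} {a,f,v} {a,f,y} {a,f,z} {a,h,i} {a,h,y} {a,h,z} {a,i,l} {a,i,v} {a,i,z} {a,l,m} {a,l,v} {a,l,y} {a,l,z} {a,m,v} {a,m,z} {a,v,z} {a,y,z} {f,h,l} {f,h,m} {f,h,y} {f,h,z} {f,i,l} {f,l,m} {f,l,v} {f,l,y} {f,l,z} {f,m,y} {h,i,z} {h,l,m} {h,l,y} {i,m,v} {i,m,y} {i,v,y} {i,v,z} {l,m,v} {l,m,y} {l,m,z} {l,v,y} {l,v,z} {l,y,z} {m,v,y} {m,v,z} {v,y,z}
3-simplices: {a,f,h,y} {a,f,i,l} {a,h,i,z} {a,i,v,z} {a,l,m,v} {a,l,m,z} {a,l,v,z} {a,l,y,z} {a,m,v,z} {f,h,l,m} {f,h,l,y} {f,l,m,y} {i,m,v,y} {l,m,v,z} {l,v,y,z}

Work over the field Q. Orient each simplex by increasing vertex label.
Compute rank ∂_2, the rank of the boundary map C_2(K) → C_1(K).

rank∂_2=27

n_0=9 n_1=35 n_2=46 n_3=15  [Q]
∂1: piv[af,ah,ai,al,am,av,ay,az] rk=8  ker:fh,fi,fl,fm,fv,fy,fz,hi,hl,hm,hy,hz,il,im,iv,iy,iz,lm,lv,ly,lz,mv,my,mz,vy,vz,yz
∂2: piv[afh,afi,afl,afv,afy,afz,ahi,ahy,ahz,ail,aiv,aiz,alm,alv,aly,alz,amv,amz,avz,ayz,fhl,fhm,flm,fmy,imv,imy,ivy] rk=27  ker:fhy,fhz,fil,flv,fly,flz,hiz,hlm,hly,ivz,lmv,lmy,lmz,lvy,lvz,lyz,mvy,mvz,vyz
∂3: piv[afhy,afil,ahiz,aivz,almv,almz,alvz,alyz,amvz,fhlm,fhly,flmy,imvy,lvyz] rk=14  ker:lmvz
rk∂_2=27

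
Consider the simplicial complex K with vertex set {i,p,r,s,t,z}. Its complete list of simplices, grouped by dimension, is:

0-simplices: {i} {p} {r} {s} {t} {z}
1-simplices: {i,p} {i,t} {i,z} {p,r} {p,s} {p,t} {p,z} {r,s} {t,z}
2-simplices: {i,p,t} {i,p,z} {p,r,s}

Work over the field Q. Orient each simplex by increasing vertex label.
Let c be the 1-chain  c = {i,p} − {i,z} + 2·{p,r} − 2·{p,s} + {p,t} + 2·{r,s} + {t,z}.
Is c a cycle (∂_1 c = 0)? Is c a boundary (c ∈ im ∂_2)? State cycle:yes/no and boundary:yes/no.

cycle:yes boundary:no

n_0=6 n_1=9 n_2=3  [Q]
∂1: piv[ip,it,iz,pr,ps] rk=5  ker:pt,pz,rs,tz
∂2: piv[ipt,ipz,prs] rk=3
∂1c = 0
c vs im∂2: residual ≠ 0 ⇒ not boundary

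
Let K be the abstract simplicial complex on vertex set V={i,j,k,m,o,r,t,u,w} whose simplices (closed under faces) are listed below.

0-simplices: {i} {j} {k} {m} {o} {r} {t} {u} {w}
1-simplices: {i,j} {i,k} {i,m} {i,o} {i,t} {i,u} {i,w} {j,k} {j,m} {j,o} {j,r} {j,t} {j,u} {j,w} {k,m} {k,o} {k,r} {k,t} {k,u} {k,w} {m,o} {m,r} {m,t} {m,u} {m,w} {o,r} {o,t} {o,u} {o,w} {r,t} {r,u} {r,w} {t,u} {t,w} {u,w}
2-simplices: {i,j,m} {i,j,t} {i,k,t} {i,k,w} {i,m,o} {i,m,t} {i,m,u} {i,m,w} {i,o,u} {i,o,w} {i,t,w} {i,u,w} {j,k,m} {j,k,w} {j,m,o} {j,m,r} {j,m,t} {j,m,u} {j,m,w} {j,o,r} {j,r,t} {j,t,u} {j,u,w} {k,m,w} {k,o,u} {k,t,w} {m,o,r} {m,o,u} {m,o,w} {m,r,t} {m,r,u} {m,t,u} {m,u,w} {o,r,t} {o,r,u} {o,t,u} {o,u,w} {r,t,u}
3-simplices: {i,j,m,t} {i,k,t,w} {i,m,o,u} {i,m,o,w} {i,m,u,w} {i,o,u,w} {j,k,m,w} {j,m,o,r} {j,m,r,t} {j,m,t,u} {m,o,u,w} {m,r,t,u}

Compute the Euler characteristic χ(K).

n_0=9 n_1=35 n_2=38 n_3=12
χ=+9−35+38−12=0

χ(K)=0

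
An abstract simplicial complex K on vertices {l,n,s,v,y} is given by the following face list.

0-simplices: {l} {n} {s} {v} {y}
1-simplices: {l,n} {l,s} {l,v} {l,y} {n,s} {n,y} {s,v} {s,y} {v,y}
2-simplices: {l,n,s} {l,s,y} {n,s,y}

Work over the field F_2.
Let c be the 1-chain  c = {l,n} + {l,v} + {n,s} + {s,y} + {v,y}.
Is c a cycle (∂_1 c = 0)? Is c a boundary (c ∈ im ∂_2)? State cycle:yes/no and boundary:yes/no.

n_0=5 n_1=9 n_2=3  [Z2]
∂1: piv[ln,ls,lv,ly] rk=4  ker:ns,ny,sv,sy,vy
∂2: piv[lns,lsy,nsy] rk=3
∂1c = 0
c vs im∂2: residual ≠ 0 ⇒ not boundary

cycle:yes boundary:no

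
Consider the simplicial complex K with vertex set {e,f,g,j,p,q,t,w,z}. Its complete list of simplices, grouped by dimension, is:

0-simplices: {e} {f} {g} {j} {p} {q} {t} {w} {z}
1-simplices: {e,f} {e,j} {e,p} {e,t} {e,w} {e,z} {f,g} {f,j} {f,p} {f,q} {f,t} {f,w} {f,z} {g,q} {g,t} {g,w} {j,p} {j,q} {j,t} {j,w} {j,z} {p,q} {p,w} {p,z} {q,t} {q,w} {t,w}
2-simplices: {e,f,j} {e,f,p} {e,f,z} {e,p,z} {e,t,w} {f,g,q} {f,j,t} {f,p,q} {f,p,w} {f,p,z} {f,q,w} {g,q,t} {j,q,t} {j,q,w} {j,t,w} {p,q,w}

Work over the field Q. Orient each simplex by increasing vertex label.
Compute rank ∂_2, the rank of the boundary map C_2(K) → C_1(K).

rank∂_2=14

n_0=9 n_1=27 n_2=16  [Q]
∂1: piv[ef,ej,ep,et,ew,ez,fg,fq] rk=8  ker:fj,fp,ft,fw,fz,gq,gt,gw,jp,jq,jt,jw,jz,pq,pw,pz,qt,qw,tw
∂2: piv[efj,efp,efz,epz,etw,fgq,fjt,fpq,fpw,fqw,gqt,jqt,jqw,jtw] rk=14  ker:fpz,pqw
rk∂_2=14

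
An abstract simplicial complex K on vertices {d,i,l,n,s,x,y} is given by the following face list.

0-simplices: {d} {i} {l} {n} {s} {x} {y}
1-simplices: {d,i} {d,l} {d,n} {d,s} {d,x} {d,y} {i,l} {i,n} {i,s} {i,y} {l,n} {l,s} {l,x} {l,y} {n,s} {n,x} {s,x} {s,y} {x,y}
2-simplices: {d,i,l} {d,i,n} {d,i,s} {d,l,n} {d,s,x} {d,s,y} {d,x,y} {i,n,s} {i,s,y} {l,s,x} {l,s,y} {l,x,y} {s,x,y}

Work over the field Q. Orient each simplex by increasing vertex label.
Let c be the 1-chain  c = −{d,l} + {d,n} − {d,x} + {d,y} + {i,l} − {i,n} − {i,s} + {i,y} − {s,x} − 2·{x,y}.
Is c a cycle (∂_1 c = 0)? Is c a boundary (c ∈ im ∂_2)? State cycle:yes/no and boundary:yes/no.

cycle:yes boundary:yes

n_0=7 n_1=19 n_2=13  [Q]
∂1: piv[di,dl,dn,ds,dx,dy] rk=6  ker:il,in,is,iy,ln,ls,lx,ly,ns,nx,sx,sy,xy
∂2: piv[dil,din,dis,dln,dsx,dsy,dxy,ins,isy,lsx,lsy] rk=11  ker:lxy,sxy
∂1c = 0
c vs im∂2: reduces to 0 ⇒ boundary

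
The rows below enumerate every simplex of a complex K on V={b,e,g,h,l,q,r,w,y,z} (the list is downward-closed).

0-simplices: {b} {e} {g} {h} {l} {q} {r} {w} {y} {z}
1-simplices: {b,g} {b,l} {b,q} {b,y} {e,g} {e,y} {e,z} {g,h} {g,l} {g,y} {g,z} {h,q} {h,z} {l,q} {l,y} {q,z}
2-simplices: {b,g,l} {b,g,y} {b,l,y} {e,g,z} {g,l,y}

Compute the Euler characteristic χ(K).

χ(K)=-1

n_0=10 n_1=16 n_2=5
χ=+10−16+5=-1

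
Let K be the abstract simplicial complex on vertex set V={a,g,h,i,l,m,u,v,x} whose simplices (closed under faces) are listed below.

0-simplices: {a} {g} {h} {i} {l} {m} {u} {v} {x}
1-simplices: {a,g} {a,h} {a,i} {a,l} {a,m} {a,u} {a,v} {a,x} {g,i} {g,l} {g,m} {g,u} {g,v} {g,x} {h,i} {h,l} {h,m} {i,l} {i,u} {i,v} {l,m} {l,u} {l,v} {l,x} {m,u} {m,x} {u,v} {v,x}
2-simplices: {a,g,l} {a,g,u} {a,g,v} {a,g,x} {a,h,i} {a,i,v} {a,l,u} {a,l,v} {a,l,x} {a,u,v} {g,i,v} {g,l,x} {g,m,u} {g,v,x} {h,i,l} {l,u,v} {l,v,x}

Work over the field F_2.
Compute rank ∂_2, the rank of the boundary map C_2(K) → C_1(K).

n_0=9 n_1=28 n_2=17  [Z2]
∂1: piv[ag,ah,ai,al,am,au,av,ax] rk=8  ker:gi,gl,gm,gu,gv,gx,hi,hl,hm,il,iu,iv,lm,lu,lv,lx,mu,mx,uv,vx
∂2: piv[agl,agu,agv,agx,ahi,aiv,alu,alv,alx,auv,giv,gmu,gvx,hil] rk=14  ker:glx,luv,lvx
rk∂_2=14

rank∂_2=14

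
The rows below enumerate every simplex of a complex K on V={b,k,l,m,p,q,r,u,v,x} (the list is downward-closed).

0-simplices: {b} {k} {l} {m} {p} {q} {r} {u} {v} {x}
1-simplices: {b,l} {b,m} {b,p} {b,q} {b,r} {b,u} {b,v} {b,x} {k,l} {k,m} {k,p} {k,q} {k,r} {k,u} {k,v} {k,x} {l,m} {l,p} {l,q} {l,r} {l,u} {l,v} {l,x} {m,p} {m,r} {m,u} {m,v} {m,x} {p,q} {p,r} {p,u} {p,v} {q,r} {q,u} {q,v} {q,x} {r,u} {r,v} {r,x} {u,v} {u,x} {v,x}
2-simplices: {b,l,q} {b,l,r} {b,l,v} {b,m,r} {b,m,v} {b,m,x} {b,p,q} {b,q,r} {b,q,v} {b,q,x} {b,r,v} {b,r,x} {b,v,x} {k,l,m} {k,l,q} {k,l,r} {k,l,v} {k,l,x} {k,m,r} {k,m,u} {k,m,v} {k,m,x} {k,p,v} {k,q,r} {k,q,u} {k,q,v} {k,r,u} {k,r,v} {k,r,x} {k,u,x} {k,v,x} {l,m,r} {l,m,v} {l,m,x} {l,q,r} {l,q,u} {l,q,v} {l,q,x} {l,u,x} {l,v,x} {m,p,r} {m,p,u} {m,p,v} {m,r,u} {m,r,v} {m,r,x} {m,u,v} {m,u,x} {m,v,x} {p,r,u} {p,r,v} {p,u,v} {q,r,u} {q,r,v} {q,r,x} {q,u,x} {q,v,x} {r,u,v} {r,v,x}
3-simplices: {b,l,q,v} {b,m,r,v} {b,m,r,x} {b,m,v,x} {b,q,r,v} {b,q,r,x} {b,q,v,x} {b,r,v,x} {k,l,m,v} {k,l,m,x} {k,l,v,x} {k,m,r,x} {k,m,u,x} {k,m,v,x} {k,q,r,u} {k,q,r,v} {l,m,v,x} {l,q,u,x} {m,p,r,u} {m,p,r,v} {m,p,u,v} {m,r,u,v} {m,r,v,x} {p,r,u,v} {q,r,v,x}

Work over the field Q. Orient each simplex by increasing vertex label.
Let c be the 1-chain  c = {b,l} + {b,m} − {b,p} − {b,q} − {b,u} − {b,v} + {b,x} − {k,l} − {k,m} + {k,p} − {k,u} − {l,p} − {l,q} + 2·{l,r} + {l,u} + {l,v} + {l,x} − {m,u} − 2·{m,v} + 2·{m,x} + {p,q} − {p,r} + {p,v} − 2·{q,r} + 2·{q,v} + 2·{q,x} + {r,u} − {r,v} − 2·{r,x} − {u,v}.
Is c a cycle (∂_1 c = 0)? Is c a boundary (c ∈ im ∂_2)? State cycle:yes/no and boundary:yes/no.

n_0=10 n_1=42 n_2=59 n_3=25  [Q]
∂1: piv[bl,bm,bp,bq,br,bu,bv,bx,kl] rk=9  ker:km,kp,kq,kr,ku,kv,kx,lm,lp,lq,lr,lu,lv,lx,mp,mr,mu,mv,mx,pq,pr,pu,pv,qr,qu,qv,qx,ru,rv,rx,uv,ux,vx
∂2: piv[blq,blr,blv,bmr,bmv,bmx,bpq,bqr,bqv,bqx,brv,brx,bvx,klm,klq,klr,klv,klx,kmr,kmu,kmx,kpv,kqu,kru,kux,lqu,mpr,mpu,mpv,muv] rk=30  ker:kmv,kqr,kqv,krv,krx,kvx,lmr,lmv,lmx,lqr,lqv,lqx,lux,lvx,mru,mrv,mrx,mux,mvx,pru,prv,puv,qru,qrv,qrx,qux,qvx,ruv,rvx
∂3: piv[blqv,bmrv,bmrx,bmvx,bqrv,bqrx,bqvx,brvx,klmv,klmx,klvx,kmrx,kmux,kmvx,kqru,kqrv,lqux,mpru,mprv,mpuv,mruv] rk=21  ker:lmvx,mrvx,pruv,qrvx
∂1c = {b} + 2·{k} − 3·{l} + {m} − 2·{p} − 3·{q} + {r} − {v} + 4·{x}

cycle:no boundary:no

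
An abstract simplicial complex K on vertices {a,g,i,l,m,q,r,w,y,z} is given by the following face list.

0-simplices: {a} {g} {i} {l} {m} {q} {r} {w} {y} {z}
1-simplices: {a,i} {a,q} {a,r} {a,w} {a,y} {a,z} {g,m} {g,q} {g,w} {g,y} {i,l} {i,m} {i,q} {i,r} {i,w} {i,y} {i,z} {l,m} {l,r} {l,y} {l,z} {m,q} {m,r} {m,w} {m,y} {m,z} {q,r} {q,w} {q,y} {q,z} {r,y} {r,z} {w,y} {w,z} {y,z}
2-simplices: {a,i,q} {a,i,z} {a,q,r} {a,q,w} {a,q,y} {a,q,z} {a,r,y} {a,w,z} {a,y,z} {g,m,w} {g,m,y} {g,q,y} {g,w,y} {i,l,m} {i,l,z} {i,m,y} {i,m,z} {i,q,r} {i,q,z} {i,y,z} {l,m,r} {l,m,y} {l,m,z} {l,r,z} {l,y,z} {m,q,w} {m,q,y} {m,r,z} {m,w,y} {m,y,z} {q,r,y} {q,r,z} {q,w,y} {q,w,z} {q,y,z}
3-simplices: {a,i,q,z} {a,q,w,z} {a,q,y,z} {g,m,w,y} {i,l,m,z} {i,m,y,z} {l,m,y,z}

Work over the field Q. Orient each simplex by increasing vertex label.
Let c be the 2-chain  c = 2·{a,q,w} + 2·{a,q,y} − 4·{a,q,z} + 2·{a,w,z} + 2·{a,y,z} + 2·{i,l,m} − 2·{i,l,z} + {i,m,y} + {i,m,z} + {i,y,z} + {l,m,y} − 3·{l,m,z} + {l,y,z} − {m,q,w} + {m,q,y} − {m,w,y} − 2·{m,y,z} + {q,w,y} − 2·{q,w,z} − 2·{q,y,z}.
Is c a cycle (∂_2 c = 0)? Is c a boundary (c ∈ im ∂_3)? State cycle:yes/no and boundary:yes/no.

n_0=10 n_1=35 n_2=35 n_3=7  [Q]
∂1: piv[ai,aq,ar,aw,ay,az,gm,gq,il] rk=9  ker:gw,gy,im,iq,ir,iw,iy,iz,lm,lr,ly,lz,mq,mr,mw,my,mz,qr,qw,qy,qz,ry,rz,wy,wz,yz
∂2: piv[aiq,aiz,aqr,aqw,aqy,aqz,ary,awz,ayz,gmw,gmy,gqy,gwy,ilm,ilz,imy,imz,iqr,iyz,lmr,lmy,lrz,mqw,mqy,qrz] rk=25  ker:iqz,lmz,lyz,mrz,mwy,myz,qry,qwy,qwz,qyz
∂3: piv[aiqz,aqwz,aqyz,gmwy,ilmz,imyz,lmyz] rk=7
∂2c = 0
c vs im∂3: residual ≠ 0 ⇒ not boundary

cycle:yes boundary:no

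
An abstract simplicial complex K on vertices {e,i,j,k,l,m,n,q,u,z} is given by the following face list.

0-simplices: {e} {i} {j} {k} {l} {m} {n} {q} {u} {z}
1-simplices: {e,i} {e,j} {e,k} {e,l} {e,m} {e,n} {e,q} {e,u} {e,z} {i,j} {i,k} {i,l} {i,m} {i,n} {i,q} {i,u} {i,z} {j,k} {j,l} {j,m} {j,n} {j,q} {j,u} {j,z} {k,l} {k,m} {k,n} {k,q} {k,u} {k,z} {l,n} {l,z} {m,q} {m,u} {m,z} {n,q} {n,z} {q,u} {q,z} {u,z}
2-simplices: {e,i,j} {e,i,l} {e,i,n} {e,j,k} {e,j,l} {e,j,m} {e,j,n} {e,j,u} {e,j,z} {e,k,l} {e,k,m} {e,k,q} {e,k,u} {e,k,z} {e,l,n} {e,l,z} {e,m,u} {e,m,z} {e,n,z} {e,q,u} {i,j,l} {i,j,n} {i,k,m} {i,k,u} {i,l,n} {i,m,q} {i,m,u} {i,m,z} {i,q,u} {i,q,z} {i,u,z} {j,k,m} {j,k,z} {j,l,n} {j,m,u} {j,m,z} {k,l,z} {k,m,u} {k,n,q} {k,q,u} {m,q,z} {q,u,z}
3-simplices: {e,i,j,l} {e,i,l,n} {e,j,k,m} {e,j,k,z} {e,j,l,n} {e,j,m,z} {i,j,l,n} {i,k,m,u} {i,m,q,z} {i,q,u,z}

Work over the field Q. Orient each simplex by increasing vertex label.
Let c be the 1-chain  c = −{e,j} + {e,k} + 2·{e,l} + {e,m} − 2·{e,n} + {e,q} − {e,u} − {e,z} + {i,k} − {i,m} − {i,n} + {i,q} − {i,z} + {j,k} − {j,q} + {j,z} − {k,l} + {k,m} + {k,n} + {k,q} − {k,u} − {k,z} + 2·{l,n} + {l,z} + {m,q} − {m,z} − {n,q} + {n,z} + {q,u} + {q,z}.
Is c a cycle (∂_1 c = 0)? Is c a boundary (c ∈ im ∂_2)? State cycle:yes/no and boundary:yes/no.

cycle:no boundary:no

n_0=10 n_1=40 n_2=42 n_3=10  [Q]
∂1: piv[ei,ej,ek,el,em,en,eq,eu,ez] rk=9  ker:ij,ik,il,im,in,iq,iu,iz,jk,jl,jm,jn,jq,ju,jz,kl,km,kn,kq,ku,kz,ln,lz,mq,mu,mz,nq,nz,qu,qz,uz
∂2: piv[eij,eil,ein,ejk,ejl,ejm,ejn,eju,ejz,ekl,ekm,ekq,eku,ekz,eln,elz,emu,emz,enz,equ,ikm,iku,imq,imz,iqu,iqz,iuz,knq] rk=28  ker:ijl,ijn,iln,imu,jkm,jkz,jln,jmu,jmz,klz,kmu,kqu,mqz,quz
∂3: piv[eijl,eiln,ejkm,ejkz,ejln,ejmz,ijln,ikmu,imqz,iquz] rk=10
∂1c = {i} − 2·{j} + 3·{k} − 2·{l} + {m} − {u}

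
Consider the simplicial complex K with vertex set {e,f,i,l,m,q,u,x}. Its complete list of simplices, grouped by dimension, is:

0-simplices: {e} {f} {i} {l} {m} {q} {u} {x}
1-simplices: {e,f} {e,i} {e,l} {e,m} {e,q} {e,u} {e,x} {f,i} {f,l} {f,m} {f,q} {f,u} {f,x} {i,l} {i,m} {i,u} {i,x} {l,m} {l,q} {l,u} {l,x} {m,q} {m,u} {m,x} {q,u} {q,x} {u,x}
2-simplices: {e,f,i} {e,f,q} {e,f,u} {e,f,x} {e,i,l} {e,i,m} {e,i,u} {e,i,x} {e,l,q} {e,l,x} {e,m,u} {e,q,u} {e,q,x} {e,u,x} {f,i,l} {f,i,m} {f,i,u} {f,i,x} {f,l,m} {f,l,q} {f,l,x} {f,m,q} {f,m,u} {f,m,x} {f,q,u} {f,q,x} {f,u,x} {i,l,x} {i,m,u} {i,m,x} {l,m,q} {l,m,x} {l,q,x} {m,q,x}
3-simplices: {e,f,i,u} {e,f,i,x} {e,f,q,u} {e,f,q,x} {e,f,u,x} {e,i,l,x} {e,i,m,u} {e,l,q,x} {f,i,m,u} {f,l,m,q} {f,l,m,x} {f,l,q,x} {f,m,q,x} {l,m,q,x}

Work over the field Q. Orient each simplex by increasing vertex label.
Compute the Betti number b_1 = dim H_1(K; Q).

n_0=8 n_1=27 n_2=34 n_3=14  [Q]
∂1: piv[ef,ei,el,em,eq,eu,ex] rk=7  ker:fi,fl,fm,fq,fu,fx,il,im,iu,ix,lm,lq,lu,lx,mq,mu,mx,qu,qx,ux
∂2: piv[efi,efq,efu,efx,eil,eim,eiu,eix,elq,elx,emu,equ,eqx,eux,fil,fim,flm,fmq,fmx] rk=19  ker:fiu,fix,flq,flx,fmu,fqu,fqx,fux,ilx,imu,imx,lmq,lmx,lqx,mqx
∂3: piv[efiu,efix,efqu,efqx,efux,eilx,eimu,elqx,fimu,flmq,flmx,flqx,fmqx] rk=13  ker:lmqx
b_1=(27−7)−19=1

b_1=1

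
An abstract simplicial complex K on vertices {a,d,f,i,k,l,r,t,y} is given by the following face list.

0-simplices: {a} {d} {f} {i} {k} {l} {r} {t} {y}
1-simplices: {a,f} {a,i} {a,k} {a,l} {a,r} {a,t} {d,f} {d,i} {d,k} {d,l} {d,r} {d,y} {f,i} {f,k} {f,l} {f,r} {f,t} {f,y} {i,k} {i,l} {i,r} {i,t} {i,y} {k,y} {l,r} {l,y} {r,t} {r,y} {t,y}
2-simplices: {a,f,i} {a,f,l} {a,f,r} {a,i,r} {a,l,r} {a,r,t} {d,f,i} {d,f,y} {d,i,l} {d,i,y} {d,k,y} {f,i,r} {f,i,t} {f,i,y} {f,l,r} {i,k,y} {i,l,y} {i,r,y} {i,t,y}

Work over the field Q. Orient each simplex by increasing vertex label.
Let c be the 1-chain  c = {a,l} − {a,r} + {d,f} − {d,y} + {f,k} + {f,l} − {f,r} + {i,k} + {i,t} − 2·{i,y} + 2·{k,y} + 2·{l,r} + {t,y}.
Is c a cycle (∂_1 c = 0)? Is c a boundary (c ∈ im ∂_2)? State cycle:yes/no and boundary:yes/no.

n_0=9 n_1=29 n_2=19  [Q]
∂1: piv[af,ai,ak,al,ar,at,df,dy] rk=8  ker:di,dk,dl,dr,fi,fk,fl,fr,ft,fy,ik,il,ir,it,iy,ky,lr,ly,rt,ry,ty
∂2: piv[afi,afl,afr,air,alr,art,dfi,dfy,dil,diy,dky,fit,iky,ily,iry,ity] rk=16  ker:fir,fiy,flr
∂1c = 0
c vs im∂2: residual ≠ 0 ⇒ not boundary

cycle:yes boundary:no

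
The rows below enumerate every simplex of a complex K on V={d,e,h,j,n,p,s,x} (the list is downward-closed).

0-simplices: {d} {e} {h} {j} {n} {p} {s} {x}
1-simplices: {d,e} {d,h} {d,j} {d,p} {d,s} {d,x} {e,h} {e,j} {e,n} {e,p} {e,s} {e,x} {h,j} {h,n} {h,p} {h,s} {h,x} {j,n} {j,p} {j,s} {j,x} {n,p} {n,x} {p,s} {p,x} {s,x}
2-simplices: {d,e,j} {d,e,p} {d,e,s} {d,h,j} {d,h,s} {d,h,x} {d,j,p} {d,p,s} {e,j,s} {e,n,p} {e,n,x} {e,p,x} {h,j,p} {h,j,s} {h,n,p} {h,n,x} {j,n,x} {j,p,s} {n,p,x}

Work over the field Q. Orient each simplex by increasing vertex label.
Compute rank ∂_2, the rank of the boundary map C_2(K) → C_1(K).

rank∂_2=16

n_0=8 n_1=26 n_2=19  [Q]
∂1: piv[de,dh,dj,dp,ds,dx,en] rk=7  ker:eh,ej,ep,es,ex,hj,hn,hp,hs,hx,jn,jp,js,jx,np,nx,ps,px,sx
∂2: piv[dej,dep,des,dhj,dhs,dhx,djp,dps,ejs,enp,enx,epx,hjp,hnp,hnx,jnx] rk=16  ker:hjs,jps,npx
rk∂_2=16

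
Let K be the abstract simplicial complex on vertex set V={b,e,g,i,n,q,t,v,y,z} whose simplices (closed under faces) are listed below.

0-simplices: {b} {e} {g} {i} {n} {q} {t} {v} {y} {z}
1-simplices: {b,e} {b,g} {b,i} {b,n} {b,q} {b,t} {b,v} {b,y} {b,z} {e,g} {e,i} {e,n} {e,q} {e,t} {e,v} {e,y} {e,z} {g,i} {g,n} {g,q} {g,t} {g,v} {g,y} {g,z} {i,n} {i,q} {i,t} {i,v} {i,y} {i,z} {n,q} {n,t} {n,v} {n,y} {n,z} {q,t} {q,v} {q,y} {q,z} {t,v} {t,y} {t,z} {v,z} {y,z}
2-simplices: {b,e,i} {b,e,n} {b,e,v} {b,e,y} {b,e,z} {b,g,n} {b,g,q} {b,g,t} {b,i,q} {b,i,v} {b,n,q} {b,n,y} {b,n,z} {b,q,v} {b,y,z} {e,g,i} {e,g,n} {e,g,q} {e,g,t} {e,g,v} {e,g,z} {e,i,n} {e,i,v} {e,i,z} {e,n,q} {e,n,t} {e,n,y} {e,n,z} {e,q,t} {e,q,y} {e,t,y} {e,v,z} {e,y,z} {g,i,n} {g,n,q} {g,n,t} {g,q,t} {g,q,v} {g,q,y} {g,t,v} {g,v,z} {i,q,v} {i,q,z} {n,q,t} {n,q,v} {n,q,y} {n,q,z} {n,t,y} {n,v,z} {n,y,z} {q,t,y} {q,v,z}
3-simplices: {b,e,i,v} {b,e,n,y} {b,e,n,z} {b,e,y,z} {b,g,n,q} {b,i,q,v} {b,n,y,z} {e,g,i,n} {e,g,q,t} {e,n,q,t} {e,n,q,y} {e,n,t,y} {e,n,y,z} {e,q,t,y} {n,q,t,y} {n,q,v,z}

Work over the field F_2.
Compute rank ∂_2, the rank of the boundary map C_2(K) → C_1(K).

rank∂_2=32

n_0=10 n_1=44 n_2=52 n_3=16  [Z2]
∂1: piv[be,bg,bi,bn,bq,bt,bv,by,bz] rk=9  ker:eg,ei,en,eq,et,ev,ey,ez,gi,gn,gq,gt,gv,gy,gz,in,iq,it,iv,iy,iz,nq,nt,nv,ny,nz,qt,qv,qy,qz,tv,ty,tz,vz,yz
∂2: piv[bei,ben,bev,bey,bez,bgn,bgq,bgt,biq,biv,bnq,bny,bnz,bqv,byz,egi,egn,egq,egt,egv,egz,ein,eiz,ent,eqt,eqy,ety,evz,gqy,gtv,iqz,nqv] rk=32  ker:eiv,enq,eny,enz,eyz,gin,gnq,gnt,gqt,gqv,gvz,iqv,nqt,nqy,nqz,nty,nvz,nyz,qty,qvz
∂3: piv[beiv,beny,benz,beyz,bgnq,biqv,bnyz,egin,egqt,enqt,enqy,enty,eqty,nqvz] rk=14  ker:enyz,nqty
rk∂_2=32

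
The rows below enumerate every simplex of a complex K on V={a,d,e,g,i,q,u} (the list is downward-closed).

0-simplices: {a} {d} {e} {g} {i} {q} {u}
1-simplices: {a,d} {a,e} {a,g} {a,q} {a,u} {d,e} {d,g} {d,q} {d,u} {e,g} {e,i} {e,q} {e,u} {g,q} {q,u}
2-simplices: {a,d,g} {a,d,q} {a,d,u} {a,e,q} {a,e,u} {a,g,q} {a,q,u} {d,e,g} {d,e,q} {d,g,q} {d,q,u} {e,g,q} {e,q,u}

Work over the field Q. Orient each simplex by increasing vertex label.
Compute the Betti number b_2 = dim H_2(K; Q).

b_2=4

n_0=7 n_1=15 n_2=13  [Q]
∂1: piv[ad,ae,ag,aq,au,ei] rk=6  ker:de,dg,dq,du,eg,eq,eu,gq,qu
∂2: piv[adg,adq,adu,aeq,aeu,agq,aqu,deg,deq] rk=9  ker:dgq,dqu,egq,equ
b_2=(13−9)−0=4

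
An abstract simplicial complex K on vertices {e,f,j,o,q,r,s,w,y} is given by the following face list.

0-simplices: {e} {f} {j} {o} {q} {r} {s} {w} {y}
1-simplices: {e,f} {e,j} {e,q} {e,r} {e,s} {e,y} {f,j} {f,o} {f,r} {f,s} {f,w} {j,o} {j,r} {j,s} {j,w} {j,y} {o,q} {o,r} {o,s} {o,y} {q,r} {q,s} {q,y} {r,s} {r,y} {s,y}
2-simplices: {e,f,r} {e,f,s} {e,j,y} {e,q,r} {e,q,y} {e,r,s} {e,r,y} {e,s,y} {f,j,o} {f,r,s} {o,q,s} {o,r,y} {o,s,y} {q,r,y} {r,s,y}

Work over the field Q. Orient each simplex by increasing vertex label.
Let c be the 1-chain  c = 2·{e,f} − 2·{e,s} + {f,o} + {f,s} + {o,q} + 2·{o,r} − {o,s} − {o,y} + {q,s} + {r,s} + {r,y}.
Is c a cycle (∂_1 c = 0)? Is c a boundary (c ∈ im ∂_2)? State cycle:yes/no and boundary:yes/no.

cycle:yes boundary:no

n_0=9 n_1=26 n_2=15  [Q]
∂1: piv[ef,ej,eq,er,es,ey,fo,fw] rk=8  ker:fj,fr,fs,jo,jr,js,jw,jy,oq,or,os,oy,qr,qs,qy,rs,ry,sy
∂2: piv[efr,efs,ejy,eqr,eqy,ers,ery,esy,fjo,oqs,ory,osy] rk=12  ker:frs,qry,rsy
∂1c = 0
c vs im∂2: residual ≠ 0 ⇒ not boundary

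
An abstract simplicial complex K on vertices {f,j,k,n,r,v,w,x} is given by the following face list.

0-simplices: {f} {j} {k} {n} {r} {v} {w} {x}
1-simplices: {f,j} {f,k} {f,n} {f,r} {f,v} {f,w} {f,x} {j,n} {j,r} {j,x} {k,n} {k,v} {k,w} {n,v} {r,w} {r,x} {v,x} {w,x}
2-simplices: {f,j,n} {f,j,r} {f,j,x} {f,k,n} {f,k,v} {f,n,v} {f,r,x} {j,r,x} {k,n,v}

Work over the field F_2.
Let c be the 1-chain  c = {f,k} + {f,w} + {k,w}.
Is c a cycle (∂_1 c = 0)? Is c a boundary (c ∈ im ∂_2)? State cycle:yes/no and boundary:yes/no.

cycle:yes boundary:no

n_0=8 n_1=18 n_2=9  [Z2]
∂1: piv[fj,fk,fn,fr,fv,fw,fx] rk=7  ker:jn,jr,jx,kn,kv,kw,nv,rw,rx,vx,wx
∂2: piv[fjn,fjr,fjx,fkn,fkv,fnv,frx] rk=7  ker:jrx,knv
∂1c = 0
c vs im∂2: residual ≠ 0 ⇒ not boundary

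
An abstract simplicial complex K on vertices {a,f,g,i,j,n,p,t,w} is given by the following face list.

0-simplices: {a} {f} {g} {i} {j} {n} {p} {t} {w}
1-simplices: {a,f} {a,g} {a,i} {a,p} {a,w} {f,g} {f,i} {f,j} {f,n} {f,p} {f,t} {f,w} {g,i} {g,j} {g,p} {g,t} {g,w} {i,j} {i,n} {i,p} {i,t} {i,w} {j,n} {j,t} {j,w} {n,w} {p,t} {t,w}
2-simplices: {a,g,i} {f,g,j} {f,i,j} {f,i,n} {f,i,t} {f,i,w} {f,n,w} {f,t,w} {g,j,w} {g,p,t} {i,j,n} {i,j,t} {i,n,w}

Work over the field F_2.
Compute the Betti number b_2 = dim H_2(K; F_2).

n_0=9 n_1=28 n_2=13  [Z2]
∂1: piv[af,ag,ai,ap,aw,fj,fn,ft] rk=8  ker:fg,fi,fp,fw,gi,gj,gp,gt,gw,ij,in,ip,it,iw,jn,jt,jw,nw,pt,tw
∂2: piv[agi,fgj,fij,fin,fit,fiw,fnw,ftw,gjw,gpt,ijn,ijt] rk=12  ker:inw
b_2=(13−12)−0=1

b_2=1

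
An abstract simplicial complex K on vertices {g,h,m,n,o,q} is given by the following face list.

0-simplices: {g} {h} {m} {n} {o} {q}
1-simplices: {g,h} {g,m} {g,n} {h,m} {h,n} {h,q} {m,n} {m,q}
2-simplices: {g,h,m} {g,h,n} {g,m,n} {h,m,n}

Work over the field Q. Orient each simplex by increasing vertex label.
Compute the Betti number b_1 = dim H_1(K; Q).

b_1=1

n_0=6 n_1=8 n_2=4  [Q]
∂1: piv[gh,gm,gn,hq] rk=4  ker:hm,hn,mn,mq
∂2: piv[ghm,ghn,gmn] rk=3  ker:hmn
b_1=(8−4)−3=1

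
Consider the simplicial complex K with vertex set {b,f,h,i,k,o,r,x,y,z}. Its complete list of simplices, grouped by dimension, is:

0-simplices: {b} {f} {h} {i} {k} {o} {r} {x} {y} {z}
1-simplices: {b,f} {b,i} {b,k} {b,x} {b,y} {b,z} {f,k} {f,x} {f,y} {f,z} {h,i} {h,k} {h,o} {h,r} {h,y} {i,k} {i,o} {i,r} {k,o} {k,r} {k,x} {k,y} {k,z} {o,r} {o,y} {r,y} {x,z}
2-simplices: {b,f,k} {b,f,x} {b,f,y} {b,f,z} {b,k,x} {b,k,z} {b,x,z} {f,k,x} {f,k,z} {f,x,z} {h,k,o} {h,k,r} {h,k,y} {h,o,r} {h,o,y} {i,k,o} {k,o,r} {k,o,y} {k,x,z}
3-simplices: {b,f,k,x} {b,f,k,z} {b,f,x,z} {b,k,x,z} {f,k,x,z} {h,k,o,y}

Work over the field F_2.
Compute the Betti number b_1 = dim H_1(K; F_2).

n_0=10 n_1=27 n_2=19 n_3=6  [Z2]
∂1: piv[bf,bi,bk,bx,by,bz,hi,ho,hr] rk=9  ker:fk,fx,fy,fz,hk,hy,ik,io,ir,ko,kr,kx,ky,kz,or,oy,ry,xz
∂2: piv[bfk,bfx,bfy,bfz,bkx,bkz,bxz,hko,hkr,hky,hor,hoy,iko] rk=13  ker:fkx,fkz,fxz,kor,koy,kxz
∂3: piv[bfkx,bfkz,bfxz,bkxz,hkoy] rk=5  ker:fkxz
b_1=(27−9)−13=5

b_1=5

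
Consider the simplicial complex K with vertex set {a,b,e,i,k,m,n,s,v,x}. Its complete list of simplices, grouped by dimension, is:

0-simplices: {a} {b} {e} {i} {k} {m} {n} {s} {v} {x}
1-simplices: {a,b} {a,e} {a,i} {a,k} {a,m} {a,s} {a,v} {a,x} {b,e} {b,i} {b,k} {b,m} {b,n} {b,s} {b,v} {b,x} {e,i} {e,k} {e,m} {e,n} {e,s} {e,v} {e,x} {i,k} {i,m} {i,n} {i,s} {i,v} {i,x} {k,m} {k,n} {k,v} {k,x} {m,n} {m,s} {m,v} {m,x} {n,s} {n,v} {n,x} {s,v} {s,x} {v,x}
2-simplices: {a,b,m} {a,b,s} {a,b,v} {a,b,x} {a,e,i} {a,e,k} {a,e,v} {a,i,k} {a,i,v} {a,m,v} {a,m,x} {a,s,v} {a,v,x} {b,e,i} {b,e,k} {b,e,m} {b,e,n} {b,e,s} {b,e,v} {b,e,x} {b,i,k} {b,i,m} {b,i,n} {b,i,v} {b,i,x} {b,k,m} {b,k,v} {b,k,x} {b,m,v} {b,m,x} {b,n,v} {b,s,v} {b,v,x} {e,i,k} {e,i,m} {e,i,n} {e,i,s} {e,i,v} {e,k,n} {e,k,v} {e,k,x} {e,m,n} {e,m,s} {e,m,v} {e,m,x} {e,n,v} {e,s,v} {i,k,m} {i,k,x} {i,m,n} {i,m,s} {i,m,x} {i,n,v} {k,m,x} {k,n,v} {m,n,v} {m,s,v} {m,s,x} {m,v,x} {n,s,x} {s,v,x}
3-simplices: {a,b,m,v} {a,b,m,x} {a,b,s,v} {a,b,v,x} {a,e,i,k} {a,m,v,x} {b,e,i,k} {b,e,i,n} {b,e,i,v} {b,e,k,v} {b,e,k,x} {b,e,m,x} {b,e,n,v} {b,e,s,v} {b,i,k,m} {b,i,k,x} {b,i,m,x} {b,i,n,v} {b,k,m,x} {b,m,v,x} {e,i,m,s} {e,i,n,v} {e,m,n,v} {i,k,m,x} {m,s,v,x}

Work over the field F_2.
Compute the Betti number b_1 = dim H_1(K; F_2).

b_1=1

n_0=10 n_1=43 n_2=61 n_3=25  [Z2]
∂1: piv[ab,ae,ai,ak,am,as,av,ax,bn] rk=9  ker:be,bi,bk,bm,bs,bv,bx,ei,ek,em,en,es,ev,ex,ik,im,in,is,iv,ix,km,kn,kv,kx,mn,ms,mv,mx,ns,nv,nx,sv,sx,vx
∂2: piv[abm,abs,abv,abx,aei,aek,aev,aik,aiv,amv,amx,asv,avx,bei,bek,bem,ben,bes,bev,bex,bim,bin,bix,bkm,bkv,bkx,bnv,eis,ekn,emn,ems,msx,nsx] rk=33  ker:bik,biv,bmv,bmx,bsv,bvx,eik,eim,ein,eiv,ekv,ekx,emv,emx,env,esv,ikm,ikx,imn,ims,imx,inv,kmx,knv,mnv,msv,mvx,svx
∂3: piv[abmv,abmx,absv,abvx,aeik,amvx,beik,bein,beiv,bekv,bekx,bemx,benv,besv,bikm,bikx,bimx,binv,bkmx,eims,emnv,msvx] rk=22  ker:bmvx,einv,ikmx
b_1=(43−9)−33=1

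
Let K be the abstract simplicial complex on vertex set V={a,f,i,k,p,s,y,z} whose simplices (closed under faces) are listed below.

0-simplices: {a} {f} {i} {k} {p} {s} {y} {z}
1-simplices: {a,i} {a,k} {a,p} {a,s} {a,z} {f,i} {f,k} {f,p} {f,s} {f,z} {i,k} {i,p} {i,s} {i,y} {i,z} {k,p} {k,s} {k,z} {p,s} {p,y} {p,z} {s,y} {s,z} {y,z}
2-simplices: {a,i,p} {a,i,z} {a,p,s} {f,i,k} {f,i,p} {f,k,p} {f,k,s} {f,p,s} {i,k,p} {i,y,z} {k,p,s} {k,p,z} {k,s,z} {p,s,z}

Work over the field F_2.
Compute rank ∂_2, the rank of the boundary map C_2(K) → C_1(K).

n_0=8 n_1=24 n_2=14  [Z2]
∂1: piv[ai,ak,ap,as,az,fi,iy] rk=7  ker:fk,fp,fs,fz,ik,ip,is,iz,kp,ks,kz,ps,py,pz,sy,sz,yz
∂2: piv[aip,aiz,aps,fik,fip,fkp,fks,fps,iyz,kpz,ksz] rk=11  ker:ikp,kps,psz
rk∂_2=11

rank∂_2=11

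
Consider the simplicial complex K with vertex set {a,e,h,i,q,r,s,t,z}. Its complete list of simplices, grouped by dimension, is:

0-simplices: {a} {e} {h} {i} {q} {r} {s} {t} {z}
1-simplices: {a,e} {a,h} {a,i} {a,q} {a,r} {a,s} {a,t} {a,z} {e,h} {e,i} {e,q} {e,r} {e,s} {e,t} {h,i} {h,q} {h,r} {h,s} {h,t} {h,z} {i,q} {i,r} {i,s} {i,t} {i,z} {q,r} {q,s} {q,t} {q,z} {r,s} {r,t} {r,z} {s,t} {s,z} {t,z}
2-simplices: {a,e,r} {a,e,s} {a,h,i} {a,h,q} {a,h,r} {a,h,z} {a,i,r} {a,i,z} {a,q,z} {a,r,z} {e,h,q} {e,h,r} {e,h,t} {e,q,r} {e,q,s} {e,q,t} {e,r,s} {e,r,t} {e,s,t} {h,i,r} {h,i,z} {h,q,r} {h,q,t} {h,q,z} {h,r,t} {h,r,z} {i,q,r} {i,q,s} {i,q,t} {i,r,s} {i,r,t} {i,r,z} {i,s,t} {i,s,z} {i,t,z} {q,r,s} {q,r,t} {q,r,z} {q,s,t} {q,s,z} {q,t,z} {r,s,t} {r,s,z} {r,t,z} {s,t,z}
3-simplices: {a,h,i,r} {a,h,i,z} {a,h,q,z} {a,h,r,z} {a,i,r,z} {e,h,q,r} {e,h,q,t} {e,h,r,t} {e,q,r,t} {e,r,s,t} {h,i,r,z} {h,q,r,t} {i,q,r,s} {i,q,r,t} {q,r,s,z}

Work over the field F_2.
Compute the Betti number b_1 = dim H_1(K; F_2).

n_0=9 n_1=35 n_2=45 n_3=15  [Z2]
∂1: piv[ae,ah,ai,aq,ar,as,at,az] rk=8  ker:eh,ei,eq,er,es,et,hi,hq,hr,hs,ht,hz,iq,ir,is,it,iz,qr,qs,qt,qz,rs,rt,rz,st,sz,tz
∂2: piv[aer,aes,ahi,ahq,ahr,ahz,air,aiz,aqz,arz,ehq,ehr,eht,eqr,eqs,eqt,ers,ert,est,iqr,iqs,iqt,isz,itz] rk=24  ker:hir,hiz,hqr,hqt,hqz,hrt,hrz,irs,irt,irz,ist,qrs,qrt,qrz,qst,qsz,qtz,rst,rsz,rtz,stz
∂3: piv[ahir,ahiz,ahqz,ahrz,airz,ehqr,ehqt,ehrt,eqrt,erst,iqrs,iqrt,qrsz] rk=13  ker:hirz,hqrt
b_1=(35−8)−24=3

b_1=3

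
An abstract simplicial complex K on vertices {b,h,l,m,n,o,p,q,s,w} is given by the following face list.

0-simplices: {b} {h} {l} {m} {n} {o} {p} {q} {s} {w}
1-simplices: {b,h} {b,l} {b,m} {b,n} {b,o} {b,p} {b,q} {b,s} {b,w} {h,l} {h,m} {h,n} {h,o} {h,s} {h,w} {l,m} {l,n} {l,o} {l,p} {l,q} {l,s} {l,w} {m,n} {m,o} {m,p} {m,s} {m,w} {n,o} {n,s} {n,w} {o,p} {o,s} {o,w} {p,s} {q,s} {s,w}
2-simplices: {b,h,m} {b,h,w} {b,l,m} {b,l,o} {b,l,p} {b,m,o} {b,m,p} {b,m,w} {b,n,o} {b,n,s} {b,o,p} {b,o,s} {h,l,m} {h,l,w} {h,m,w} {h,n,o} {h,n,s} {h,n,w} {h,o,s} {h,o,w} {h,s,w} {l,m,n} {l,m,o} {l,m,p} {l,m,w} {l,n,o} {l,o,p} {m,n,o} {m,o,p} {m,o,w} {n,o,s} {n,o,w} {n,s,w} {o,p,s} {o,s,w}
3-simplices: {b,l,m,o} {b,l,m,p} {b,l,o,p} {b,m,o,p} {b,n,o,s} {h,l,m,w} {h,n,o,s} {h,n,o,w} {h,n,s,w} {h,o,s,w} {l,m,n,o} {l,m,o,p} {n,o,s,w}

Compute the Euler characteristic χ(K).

n_0=10 n_1=36 n_2=35 n_3=13
χ=+10−36+35−13=-4

χ(K)=-4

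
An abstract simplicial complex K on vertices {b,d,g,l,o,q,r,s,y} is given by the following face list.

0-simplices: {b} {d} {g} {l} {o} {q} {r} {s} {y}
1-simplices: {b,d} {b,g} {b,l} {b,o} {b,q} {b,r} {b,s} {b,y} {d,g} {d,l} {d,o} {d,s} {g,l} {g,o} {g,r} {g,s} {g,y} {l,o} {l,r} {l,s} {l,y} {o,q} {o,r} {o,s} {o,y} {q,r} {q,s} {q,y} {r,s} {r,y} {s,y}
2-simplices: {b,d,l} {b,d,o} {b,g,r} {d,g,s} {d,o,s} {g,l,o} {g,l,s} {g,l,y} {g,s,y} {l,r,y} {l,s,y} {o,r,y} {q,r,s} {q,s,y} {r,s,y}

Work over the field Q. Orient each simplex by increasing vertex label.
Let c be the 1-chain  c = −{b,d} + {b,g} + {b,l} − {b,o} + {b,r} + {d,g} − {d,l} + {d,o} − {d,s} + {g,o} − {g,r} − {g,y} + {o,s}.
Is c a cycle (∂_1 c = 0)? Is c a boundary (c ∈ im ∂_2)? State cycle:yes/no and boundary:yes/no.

cycle:no boundary:no

n_0=9 n_1=31 n_2=15  [Q]
∂1: piv[bd,bg,bl,bo,bq,br,bs,by] rk=8  ker:dg,dl,do,ds,gl,go,gr,gs,gy,lo,lr,ls,ly,oq,or,os,oy,qr,qs,qy,rs,ry,sy
∂2: piv[bdl,bdo,bgr,dgs,dos,glo,gls,gly,gsy,lry,ory,qrs,qsy,rsy] rk=14  ker:lsy
∂1c = −{b} − {d} + 3·{g} − {y}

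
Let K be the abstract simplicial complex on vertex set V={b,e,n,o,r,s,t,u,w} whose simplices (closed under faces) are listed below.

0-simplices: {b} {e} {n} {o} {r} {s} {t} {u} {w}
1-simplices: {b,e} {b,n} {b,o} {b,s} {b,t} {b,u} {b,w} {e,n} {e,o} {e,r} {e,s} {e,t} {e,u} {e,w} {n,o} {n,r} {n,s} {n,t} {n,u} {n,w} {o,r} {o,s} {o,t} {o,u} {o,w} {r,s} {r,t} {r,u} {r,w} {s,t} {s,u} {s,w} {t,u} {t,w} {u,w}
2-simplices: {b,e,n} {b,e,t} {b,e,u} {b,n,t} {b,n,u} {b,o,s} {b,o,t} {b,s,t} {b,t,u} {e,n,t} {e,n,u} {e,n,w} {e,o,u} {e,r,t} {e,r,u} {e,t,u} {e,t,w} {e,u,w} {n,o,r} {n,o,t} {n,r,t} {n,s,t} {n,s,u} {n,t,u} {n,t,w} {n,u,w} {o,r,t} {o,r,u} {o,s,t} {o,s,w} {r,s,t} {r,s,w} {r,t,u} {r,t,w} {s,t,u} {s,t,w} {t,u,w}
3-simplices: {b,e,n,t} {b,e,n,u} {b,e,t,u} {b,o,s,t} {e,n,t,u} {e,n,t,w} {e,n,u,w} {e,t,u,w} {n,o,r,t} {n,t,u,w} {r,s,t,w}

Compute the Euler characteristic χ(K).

χ(K)=0

n_0=9 n_1=35 n_2=37 n_3=11
χ=+9−35+37−11=0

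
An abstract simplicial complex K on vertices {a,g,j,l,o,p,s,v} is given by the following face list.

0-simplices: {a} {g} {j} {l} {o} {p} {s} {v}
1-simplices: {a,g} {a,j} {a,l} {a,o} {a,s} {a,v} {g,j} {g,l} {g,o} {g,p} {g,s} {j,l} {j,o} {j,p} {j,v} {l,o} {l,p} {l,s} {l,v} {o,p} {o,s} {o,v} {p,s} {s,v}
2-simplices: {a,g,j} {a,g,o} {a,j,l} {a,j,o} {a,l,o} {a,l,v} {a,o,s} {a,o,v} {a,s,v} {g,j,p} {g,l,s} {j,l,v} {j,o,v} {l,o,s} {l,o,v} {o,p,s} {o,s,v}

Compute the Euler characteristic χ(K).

χ(K)=1

n_0=8 n_1=24 n_2=17
χ=+8−24+17=1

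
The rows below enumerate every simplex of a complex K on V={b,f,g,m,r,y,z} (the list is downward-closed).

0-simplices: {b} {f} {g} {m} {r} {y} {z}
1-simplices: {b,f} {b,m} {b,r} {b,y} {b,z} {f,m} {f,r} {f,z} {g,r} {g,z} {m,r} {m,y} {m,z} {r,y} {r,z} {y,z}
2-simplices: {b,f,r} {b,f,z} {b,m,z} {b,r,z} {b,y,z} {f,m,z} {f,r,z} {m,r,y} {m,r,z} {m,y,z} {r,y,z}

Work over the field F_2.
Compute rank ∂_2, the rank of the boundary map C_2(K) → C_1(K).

rank∂_2=9

n_0=7 n_1=16 n_2=11  [Z2]
∂1: piv[bf,bm,br,by,bz,gr] rk=6  ker:fm,fr,fz,gz,mr,my,mz,ry,rz,yz
∂2: piv[bfr,bfz,bmz,brz,byz,fmz,mry,mrz,myz] rk=9  ker:frz,ryz
rk∂_2=9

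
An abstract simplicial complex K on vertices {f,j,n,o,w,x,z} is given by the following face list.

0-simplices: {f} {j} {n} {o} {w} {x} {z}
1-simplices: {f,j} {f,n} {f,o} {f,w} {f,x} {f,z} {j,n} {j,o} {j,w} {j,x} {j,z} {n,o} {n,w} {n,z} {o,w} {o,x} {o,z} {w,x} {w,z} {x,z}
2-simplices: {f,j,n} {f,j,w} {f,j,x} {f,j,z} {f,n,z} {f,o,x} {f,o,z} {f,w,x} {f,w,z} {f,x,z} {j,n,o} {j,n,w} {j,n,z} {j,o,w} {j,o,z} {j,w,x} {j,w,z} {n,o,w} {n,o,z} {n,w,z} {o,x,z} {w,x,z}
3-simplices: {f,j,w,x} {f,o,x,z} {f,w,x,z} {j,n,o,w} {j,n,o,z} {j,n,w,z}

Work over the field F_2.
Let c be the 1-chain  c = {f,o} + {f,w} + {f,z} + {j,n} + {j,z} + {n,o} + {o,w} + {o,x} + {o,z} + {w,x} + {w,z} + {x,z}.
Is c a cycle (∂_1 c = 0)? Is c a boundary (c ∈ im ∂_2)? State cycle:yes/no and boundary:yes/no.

n_0=7 n_1=20 n_2=22 n_3=6  [Z2]
∂1: piv[fj,fn,fo,fw,fx,fz] rk=6  ker:jn,jo,jw,jx,jz,no,nw,nz,ow,ox,oz,wx,wz,xz
∂2: piv[fjn,fjw,fjx,fjz,fnz,fox,foz,fwx,fwz,fxz,jno,jnw,jow,joz] rk=14  ker:jnz,jwx,jwz,now,noz,nwz,oxz,wxz
∂3: piv[fjwx,foxz,fwxz,jnow,jnoz,jnwz] rk=6
∂1c = {f} + {o} + {x} + {z}

cycle:no boundary:no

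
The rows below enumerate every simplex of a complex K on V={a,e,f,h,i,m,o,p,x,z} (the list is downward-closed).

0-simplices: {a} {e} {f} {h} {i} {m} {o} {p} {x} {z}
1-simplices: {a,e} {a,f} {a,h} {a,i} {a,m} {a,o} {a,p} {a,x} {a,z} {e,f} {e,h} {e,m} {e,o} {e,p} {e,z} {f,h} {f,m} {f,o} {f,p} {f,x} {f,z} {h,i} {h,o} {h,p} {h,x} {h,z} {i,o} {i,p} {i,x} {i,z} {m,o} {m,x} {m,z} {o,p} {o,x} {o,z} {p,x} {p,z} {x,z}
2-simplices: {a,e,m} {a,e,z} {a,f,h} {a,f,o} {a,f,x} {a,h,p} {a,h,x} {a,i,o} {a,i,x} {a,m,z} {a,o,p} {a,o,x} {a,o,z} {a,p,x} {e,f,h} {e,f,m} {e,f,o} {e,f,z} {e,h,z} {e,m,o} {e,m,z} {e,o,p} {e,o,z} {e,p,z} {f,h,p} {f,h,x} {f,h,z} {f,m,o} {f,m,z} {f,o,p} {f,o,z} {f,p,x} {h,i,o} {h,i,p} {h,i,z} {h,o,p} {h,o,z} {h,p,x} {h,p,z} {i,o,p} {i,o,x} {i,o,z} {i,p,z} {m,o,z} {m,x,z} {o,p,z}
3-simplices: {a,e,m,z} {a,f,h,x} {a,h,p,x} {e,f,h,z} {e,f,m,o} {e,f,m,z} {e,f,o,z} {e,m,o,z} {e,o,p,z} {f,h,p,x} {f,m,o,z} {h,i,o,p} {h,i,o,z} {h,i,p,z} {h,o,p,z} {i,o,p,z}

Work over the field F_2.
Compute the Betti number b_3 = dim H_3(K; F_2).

b_3=2

n_0=10 n_1=39 n_2=46 n_3=16  [Z2]
∂1: piv[ae,af,ah,ai,am,ao,ap,ax,az] rk=9  ker:ef,eh,em,eo,ep,ez,fh,fm,fo,fp,fx,fz,hi,ho,hp,hx,hz,io,ip,ix,iz,mo,mx,mz,op,ox,oz,px,pz,xz
∂2: piv[aem,aez,afh,afo,afx,ahp,ahx,aio,aix,amz,aop,aox,aoz,apx,efh,efm,efo,efz,ehz,emo,eop,eoz,epz,fhp,hio,hip,hiz,hop,mxz] rk=29  ker:emz,fhx,fhz,fmo,fmz,fop,foz,fpx,hoz,hpx,hpz,iop,iox,ioz,ipz,moz,opz
∂3: piv[aemz,afhx,ahpx,efhz,efmo,efmz,efoz,emoz,eopz,fhpx,hiop,hioz,hipz,hopz] rk=14  ker:fmoz,iopz
b_3=(16−14)−0=2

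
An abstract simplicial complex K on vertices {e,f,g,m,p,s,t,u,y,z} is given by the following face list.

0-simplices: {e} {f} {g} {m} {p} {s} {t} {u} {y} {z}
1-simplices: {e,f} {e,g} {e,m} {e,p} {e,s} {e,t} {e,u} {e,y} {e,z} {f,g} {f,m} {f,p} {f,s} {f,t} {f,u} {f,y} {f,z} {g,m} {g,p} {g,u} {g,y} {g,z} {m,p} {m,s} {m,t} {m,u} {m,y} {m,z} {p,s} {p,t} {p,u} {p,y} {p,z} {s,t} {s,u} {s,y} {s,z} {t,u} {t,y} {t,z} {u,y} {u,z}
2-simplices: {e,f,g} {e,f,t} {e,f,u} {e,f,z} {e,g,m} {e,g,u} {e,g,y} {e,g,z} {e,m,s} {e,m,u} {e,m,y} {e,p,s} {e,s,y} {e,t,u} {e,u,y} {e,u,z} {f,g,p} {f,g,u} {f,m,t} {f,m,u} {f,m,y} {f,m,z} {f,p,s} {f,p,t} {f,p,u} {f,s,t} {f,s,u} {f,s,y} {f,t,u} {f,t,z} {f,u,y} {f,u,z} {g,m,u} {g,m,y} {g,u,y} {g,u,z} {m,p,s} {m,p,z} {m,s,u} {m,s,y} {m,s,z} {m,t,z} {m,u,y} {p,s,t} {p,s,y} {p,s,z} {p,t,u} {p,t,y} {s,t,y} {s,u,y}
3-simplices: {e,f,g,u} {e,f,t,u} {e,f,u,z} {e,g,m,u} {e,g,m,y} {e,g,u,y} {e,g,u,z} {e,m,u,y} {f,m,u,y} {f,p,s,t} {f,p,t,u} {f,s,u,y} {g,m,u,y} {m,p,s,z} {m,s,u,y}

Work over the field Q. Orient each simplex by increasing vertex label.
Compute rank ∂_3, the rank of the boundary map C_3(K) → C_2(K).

n_0=10 n_1=42 n_2=50 n_3=15  [Q]
∂1: piv[ef,eg,em,ep,es,et,eu,ey,ez] rk=9  ker:fg,fm,fp,fs,ft,fu,fy,fz,gm,gp,gu,gy,gz,mp,ms,mt,mu,my,mz,ps,pt,pu,py,pz,st,su,sy,sz,tu,ty,tz,uy,uz
∂2: piv[efg,eft,efu,efz,egm,egu,egy,egz,ems,emu,emy,eps,esy,etu,euy,euz,fgp,fmt,fmu,fmy,fmz,fps,fpt,fpu,fst,fsu,fsy,ftz,mps,mpz,msz,psy,pty] rk=33  ker:fgu,ftu,fuy,fuz,gmu,gmy,guy,guz,msu,msy,mtz,muy,pst,psz,ptu,sty,suy
∂3: piv[efgu,eftu,efuz,egmu,egmy,eguy,eguz,emuy,fmuy,fpst,fptu,fsuy,mpsz,msuy] rk=14  ker:gmuy
rk∂_3=14

rank∂_3=14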